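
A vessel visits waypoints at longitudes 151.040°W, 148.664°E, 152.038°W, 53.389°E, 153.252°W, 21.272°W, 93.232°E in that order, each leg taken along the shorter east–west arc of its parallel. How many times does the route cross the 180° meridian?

4

Leg 1: -151.040° → +148.664°, shortest Δλ = -60.296° (west) — crosses 180°.
Leg 2: +148.664° → -152.038°, shortest Δλ = 59.298° (east) — crosses 180°.
Leg 3: -152.038° → +53.389°, shortest Δλ = -154.573° (west) — crosses 180°.
Leg 4: +53.389° → -153.252°, shortest Δλ = 153.359° (east) — crosses 180°.
Leg 5: -153.252° → -21.272°, shortest Δλ = 131.98° (east) — does not cross 180°.
Leg 6: -21.272° → +93.232°, shortest Δλ = 114.504° (east) — does not cross 180°.
Total crossings: 4.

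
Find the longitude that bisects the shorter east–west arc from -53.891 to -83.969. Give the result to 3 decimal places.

-68.930°

Signed shortest Δλ from -53.891° to -83.969° is -30.078°.
Midpoint longitude = -53.891° + (-30.078°)/2 = -53.891° − 15.039° = -68.930°.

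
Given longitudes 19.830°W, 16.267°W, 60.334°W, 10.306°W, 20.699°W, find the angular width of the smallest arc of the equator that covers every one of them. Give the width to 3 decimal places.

Sort the longitudes: -60.334°, -20.699°, -19.830°, -16.267°, -10.306°.
Eastward gaps between consecutive values (wrapping around): 39.635°, 0.869°, 3.563°, 5.961°, 309.972°.
Largest gap = 309.972° ⇒ minimal covering band is its complement: 360° − 309.972° = 50.028°.
Band runs from -60.334° eastward to -10.306°.

50.028°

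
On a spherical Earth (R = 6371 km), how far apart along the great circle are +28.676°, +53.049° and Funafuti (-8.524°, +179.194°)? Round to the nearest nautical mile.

Δλ = 179.194 − 53.049 = 126.145°.
Δφ = -8.524 − 28.676 = -37.200°.
a = sin²(Δφ/2) + cos φ₁ · cos φ₂ · sin²(Δλ/2) = 0.791448.
c = 2·atan2(√a, √(1−a)) = 2.19308 rad → d = 6371·c ≈ 13972.14 km ≈ 7544.35 nmi.

7544 nmi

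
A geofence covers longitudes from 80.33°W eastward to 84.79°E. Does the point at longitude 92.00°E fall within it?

Band width going east from -80.33° to +84.79°: ((84.79 − -80.33) mod 360) = 165.12°.
Offset of +92.00° east of the west edge: ((92.00 − -80.33) mod 360) = 172.33°.
172.33° > 165.12° ⇒ outside.

No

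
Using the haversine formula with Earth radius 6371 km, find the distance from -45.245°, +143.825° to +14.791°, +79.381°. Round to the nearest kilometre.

9290 km

Δλ = 79.381 − 143.825 = -64.444°.
Δφ = 14.791 − -45.245 = 60.036°.
a = sin²(Δφ/2) + cos φ₁ · cos φ₂ · sin²(Δλ/2) = 0.443811.
c = 2·atan2(√a, √(1−a)) = 1.45818 rad → d = 6371·c ≈ 9290.06 km.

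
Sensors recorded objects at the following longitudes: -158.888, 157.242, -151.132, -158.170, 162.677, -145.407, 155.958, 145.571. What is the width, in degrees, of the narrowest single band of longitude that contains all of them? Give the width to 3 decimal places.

Sort the longitudes: -158.888°, -158.170°, -151.132°, -145.407°, +145.571°, +155.958°, +157.242°, +162.677°.
Eastward gaps between consecutive values (wrapping around): 0.718°, 7.038°, 5.725°, 290.978°, 10.387°, 1.284°, 5.435°, 38.435°.
Largest gap = 290.978° ⇒ minimal covering band is its complement: 360° − 290.978° = 69.022°.
Band runs from +145.571° eastward to -145.407°, crossing the antimeridian.

69.022°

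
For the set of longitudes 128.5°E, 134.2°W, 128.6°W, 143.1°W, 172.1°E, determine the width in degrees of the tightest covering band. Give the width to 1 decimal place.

Sort the longitudes: -143.1°, -134.2°, -128.6°, +128.5°, +172.1°.
Eastward gaps between consecutive values (wrapping around): 8.9°, 5.6°, 257.1°, 43.6°, 44.8°.
Largest gap = 257.1° ⇒ minimal covering band is its complement: 360° − 257.1° = 102.9°.
Band runs from +128.5° eastward to -128.6°, crossing the antimeridian.

102.9°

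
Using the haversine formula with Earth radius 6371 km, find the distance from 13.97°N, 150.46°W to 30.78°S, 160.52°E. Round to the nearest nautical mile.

3900 nmi

Δλ = 160.52 − -150.46 = 310.98°; wrapped into (−180°, 180°]: -49.02°.
Δφ = -30.78 − 13.97 = -44.75°.
a = sin²(Δφ/2) + cos φ₁ · cos φ₂ · sin²(Δλ/2) = 0.288394.
c = 2·atan2(√a, √(1−a)) = 1.13381 rad → d = 6371·c ≈ 7223.49 km ≈ 3900.37 nmi.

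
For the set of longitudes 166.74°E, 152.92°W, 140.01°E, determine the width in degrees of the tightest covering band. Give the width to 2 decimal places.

67.07°

Sort the longitudes: -152.92°, +140.01°, +166.74°.
Eastward gaps between consecutive values (wrapping around): 292.93°, 26.73°, 40.34°.
Largest gap = 292.93° ⇒ minimal covering band is its complement: 360° − 292.93° = 67.07°.
Band runs from +140.01° eastward to -152.92°, crossing the antimeridian.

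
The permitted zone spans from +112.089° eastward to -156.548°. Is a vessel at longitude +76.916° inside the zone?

No

Band width going east from +112.089° to -156.548°: ((-156.548 − 112.089) mod 360) = 91.363°.
Offset of +76.916° east of the west edge: ((76.916 − 112.089) mod 360) = 324.827°.
324.827° > 91.363° ⇒ outside.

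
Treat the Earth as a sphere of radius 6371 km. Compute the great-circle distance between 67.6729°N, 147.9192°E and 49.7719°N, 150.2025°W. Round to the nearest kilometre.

3861 km

Δλ = -150.2025 − 147.9192 = -298.1217°; wrapped into (−180°, 180°]: 61.8783°.
Δφ = 49.7719 − 67.6729 = -17.9010°.
a = sin²(Δφ/2) + cos φ₁ · cos φ₂ · sin²(Δλ/2) = 0.089057.
c = 2·atan2(√a, √(1−a)) = 0.60608 rad → d = 6371·c ≈ 3861.36 km.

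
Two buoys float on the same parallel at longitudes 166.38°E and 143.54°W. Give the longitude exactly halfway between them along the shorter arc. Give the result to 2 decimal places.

Signed shortest Δλ from +166.38° to -143.54° is +50.08°.
Midpoint longitude = +166.38° + (+50.08°)/2 = +166.38° + 25.04° = +191.42°.
Normalise into (−180°, 180°]: -168.58°.
(The naïve average (+166.38 + -143.54)/2 = 11.42° is on the wrong side of the globe.)

168.58°W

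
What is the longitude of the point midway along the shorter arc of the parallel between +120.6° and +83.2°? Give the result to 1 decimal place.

Signed shortest Δλ from +120.6° to +83.2° is -37.4°.
Midpoint longitude = +120.6° + (-37.4°)/2 = +120.6° − 18.7° = +101.9°.

+101.9°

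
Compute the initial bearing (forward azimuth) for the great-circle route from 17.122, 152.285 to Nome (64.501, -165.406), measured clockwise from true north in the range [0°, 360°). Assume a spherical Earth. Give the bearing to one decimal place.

20.7°

Δλ = -165.406 − 152.285 = -317.691°; wrapped into (−180°, 180°]: 42.309°.
θ = atan2( sin Δλ · cos φ₂ , cos φ₁ · sin φ₂ − sin φ₁ · cos φ₂ · cos Δλ )
  = atan2(0.28978, 0.76886) = 20.651° → normalised to [0°, 360°): 20.651°.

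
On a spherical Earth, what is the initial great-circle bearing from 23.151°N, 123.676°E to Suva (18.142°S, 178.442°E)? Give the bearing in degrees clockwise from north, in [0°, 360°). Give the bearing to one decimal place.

Δλ = 178.442 − 123.676 = 54.766°.
θ = atan2( sin Δλ · cos φ₂ , cos φ₁ · sin φ₂ − sin φ₁ · cos φ₂ · cos Δλ )
  = atan2(0.77620, -0.50184) = 122.884° → normalised to [0°, 360°): 122.884°.

122.9°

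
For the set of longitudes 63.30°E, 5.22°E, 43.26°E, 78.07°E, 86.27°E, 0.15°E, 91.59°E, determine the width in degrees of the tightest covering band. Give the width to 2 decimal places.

91.44°

Sort the longitudes: +0.15°, +5.22°, +43.26°, +63.30°, +78.07°, +86.27°, +91.59°.
Eastward gaps between consecutive values (wrapping around): 5.07°, 38.04°, 20.04°, 14.77°, 8.20°, 5.32°, 268.56°.
Largest gap = 268.56° ⇒ minimal covering band is its complement: 360° − 268.56° = 91.44°.
Band runs from +0.15° eastward to +91.59°.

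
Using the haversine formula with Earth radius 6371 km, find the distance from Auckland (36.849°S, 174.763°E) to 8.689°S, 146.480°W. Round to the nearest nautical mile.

Δλ = -146.480 − 174.763 = -321.243°; wrapped into (−180°, 180°]: 38.757°.
Δφ = -8.689 − -36.849 = 28.160°.
a = sin²(Δφ/2) + cos φ₁ · cos φ₂ · sin²(Δλ/2) = 0.146273.
c = 2·atan2(√a, √(1−a)) = 0.78491 rad → d = 6371·c ≈ 5000.65 km ≈ 2700.13 nmi.

2700 nmi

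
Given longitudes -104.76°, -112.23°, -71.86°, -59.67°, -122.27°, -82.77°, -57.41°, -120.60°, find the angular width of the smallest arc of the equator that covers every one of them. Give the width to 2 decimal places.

Sort the longitudes: -122.27°, -120.60°, -112.23°, -104.76°, -82.77°, -71.86°, -59.67°, -57.41°.
Eastward gaps between consecutive values (wrapping around): 1.67°, 8.37°, 7.47°, 21.99°, 10.91°, 12.19°, 2.26°, 295.14°.
Largest gap = 295.14° ⇒ minimal covering band is its complement: 360° − 295.14° = 64.86°.
Band runs from -122.27° eastward to -57.41°.

64.86°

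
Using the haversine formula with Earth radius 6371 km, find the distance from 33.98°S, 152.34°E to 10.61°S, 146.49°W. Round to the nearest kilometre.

6702 km

Δλ = -146.49 − 152.34 = -298.83°; wrapped into (−180°, 180°]: 61.17°.
Δφ = -10.61 − -33.98 = 23.37°.
a = sin²(Δφ/2) + cos φ₁ · cos φ₂ · sin²(Δλ/2) = 0.252032.
c = 2·atan2(√a, √(1−a)) = 1.05188 rad → d = 6371·c ≈ 6701.55 km.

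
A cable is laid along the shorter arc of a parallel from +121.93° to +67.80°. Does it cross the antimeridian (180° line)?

No

Signed shortest Δλ = ((67.80 − 121.93 + 180) mod 360) − 180 = -54.13°.
Going west by 54.13° from +121.93° reaches +67.80° without touching 180°.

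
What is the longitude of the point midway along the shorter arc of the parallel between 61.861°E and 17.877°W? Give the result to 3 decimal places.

21.992°E

Signed shortest Δλ from +61.861° to -17.877° is -79.738°.
Midpoint longitude = +61.861° + (-79.738°)/2 = +61.861° − 39.869° = +21.992°.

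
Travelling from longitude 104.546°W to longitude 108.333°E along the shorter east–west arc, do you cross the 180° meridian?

Yes

Naïve |108.333 − -104.546| = 212.879° > 180°, so the shorter arc goes the other way round — across 180°.
Signed shortest Δλ = ((108.333 − -104.546 + 180) mod 360) − 180 = -147.121°.
Going west by 147.121° from -104.546° passes through 180° before reaching +108.333°.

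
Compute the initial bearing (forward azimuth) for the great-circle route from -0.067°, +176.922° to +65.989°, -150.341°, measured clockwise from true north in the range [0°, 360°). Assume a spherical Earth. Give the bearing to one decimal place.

Δλ = -150.341 − 176.922 = -327.263°; wrapped into (−180°, 180°]: 32.737°.
θ = atan2( sin Δλ · cos φ₂ , cos φ₁ · sin φ₂ − sin φ₁ · cos φ₂ · cos Δλ )
  = atan2(0.22005, 0.91387) = 13.539° → normalised to [0°, 360°): 13.539°.

13.5°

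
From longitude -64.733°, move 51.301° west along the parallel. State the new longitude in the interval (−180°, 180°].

-116.034°

Start at -64.733°; shift −51.301° → -116.034°.
-116.034° already lies in (−180°, 180°].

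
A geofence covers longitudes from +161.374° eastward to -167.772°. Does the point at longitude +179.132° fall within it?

Band width going east from +161.374° to -167.772°: ((-167.772 − 161.374) mod 360) = 30.854°.
Offset of +179.132° east of the west edge: ((179.132 − 161.374) mod 360) = 17.758°.
17.758° ≤ 30.854° ⇒ inside.

Yes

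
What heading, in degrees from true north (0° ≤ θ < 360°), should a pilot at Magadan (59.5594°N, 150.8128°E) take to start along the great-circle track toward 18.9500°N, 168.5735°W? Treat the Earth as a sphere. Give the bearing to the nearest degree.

Δλ = -168.5735 − 150.8128 = -319.3863°; wrapped into (−180°, 180°]: 40.6137°.
θ = atan2( sin Δλ · cos φ₂ , cos φ₁ · sin φ₂ − sin φ₁ · cos φ₂ · cos Δλ )
  = atan2(0.61568, -0.45447) = 126.434° → normalised to [0°, 360°): 126.434°.

126°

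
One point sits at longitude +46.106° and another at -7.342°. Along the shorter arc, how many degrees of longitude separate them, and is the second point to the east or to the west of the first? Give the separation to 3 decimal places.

Raw difference: -7.342 − 46.106 = -53.448°.
Normalise into (−180°, 180°]: -53.448° stays -53.448°.
Negative ⇒ the second point lies to the west; separation 53.448°.

53.448° west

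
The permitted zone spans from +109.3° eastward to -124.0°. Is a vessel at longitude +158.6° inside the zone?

Band width going east from +109.3° to -124.0°: ((-124.0 − 109.3) mod 360) = 126.7°.
Offset of +158.6° east of the west edge: ((158.6 − 109.3) mod 360) = 49.3°.
49.3° ≤ 126.7° ⇒ inside.

Yes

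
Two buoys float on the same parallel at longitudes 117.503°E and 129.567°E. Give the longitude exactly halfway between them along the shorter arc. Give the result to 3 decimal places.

123.535°E

Signed shortest Δλ from +117.503° to +129.567° is +12.064°.
Midpoint longitude = +117.503° + (+12.064°)/2 = +117.503° + 6.032° = +123.535°.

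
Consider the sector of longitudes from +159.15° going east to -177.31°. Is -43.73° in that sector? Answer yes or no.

Band width going east from +159.15° to -177.31°: ((-177.31 − 159.15) mod 360) = 23.54°.
Offset of -43.73° east of the west edge: ((-43.73 − 159.15) mod 360) = 157.12°.
157.12° > 23.54° ⇒ outside.

No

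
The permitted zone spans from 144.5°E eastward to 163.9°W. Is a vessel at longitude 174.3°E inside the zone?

Band width going east from +144.5° to -163.9°: ((-163.9 − 144.5) mod 360) = 51.6°.
Offset of +174.3° east of the west edge: ((174.3 − 144.5) mod 360) = 29.8°.
29.8° ≤ 51.6° ⇒ inside.

Yes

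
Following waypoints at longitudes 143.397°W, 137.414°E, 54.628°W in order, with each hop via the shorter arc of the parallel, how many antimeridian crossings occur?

Leg 1: -143.397° → +137.414°, shortest Δλ = -79.189° (west) — crosses 180°.
Leg 2: +137.414° → -54.628°, shortest Δλ = 167.958° (east) — crosses 180°.
Total crossings: 2.

2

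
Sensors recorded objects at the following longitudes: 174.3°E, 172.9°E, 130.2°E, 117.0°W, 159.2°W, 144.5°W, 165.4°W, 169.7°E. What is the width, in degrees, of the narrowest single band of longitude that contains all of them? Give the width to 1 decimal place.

Sort the longitudes: -165.4°, -159.2°, -144.5°, -117.0°, +130.2°, +169.7°, +172.9°, +174.3°.
Eastward gaps between consecutive values (wrapping around): 6.2°, 14.7°, 27.5°, 247.2°, 39.5°, 3.2°, 1.4°, 20.3°.
Largest gap = 247.2° ⇒ minimal covering band is its complement: 360° − 247.2° = 112.8°.
Band runs from +130.2° eastward to -117.0°, crossing the antimeridian.

112.8°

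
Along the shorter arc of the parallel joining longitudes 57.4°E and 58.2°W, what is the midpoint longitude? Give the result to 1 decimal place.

Signed shortest Δλ from +57.4° to -58.2° is -115.6°.
Midpoint longitude = +57.4° + (-115.6°)/2 = +57.4° − 57.8° = -0.4°.

0.4°W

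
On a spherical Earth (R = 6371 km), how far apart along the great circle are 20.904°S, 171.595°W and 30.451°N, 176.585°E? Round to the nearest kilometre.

Δλ = 176.585 − -171.595 = 348.180°; wrapped into (−180°, 180°]: -11.820°.
Δφ = 30.451 − -20.904 = 51.355°.
a = sin²(Δφ/2) + cos φ₁ · cos φ₂ · sin²(Δλ/2) = 0.196291.
c = 2·atan2(√a, √(1−a)) = 0.91799 rad → d = 6371·c ≈ 5848.52 km.

5849 km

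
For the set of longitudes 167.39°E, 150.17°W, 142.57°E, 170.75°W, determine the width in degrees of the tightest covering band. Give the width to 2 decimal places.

67.26°

Sort the longitudes: -170.75°, -150.17°, +142.57°, +167.39°.
Eastward gaps between consecutive values (wrapping around): 20.58°, 292.74°, 24.82°, 21.86°.
Largest gap = 292.74° ⇒ minimal covering band is its complement: 360° − 292.74° = 67.26°.
Band runs from +142.57° eastward to -150.17°, crossing the antimeridian.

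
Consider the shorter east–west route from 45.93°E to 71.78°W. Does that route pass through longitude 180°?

Signed shortest Δλ = ((-71.78 − 45.93 + 180) mod 360) − 180 = -117.71°.
Going west by 117.71° from +45.93° reaches -71.78° without touching 180°.

No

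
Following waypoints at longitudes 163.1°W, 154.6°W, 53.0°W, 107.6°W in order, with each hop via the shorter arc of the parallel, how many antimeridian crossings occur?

0

Leg 1: -163.1° → -154.6°, shortest Δλ = 8.5° (east) — does not cross 180°.
Leg 2: -154.6° → -53.0°, shortest Δλ = 101.6° (east) — does not cross 180°.
Leg 3: -53.0° → -107.6°, shortest Δλ = -54.6° (west) — does not cross 180°.
Total crossings: 0.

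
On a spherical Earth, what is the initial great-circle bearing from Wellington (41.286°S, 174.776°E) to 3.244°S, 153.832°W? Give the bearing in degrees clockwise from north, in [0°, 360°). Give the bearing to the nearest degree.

Δλ = -153.832 − 174.776 = -328.608°; wrapped into (−180°, 180°]: 31.392°.
θ = atan2( sin Δλ · cos φ₂ , cos φ₁ · sin φ₂ − sin φ₁ · cos φ₂ · cos Δλ )
  = atan2(0.52006, 0.51981) = 45.013° → normalised to [0°, 360°): 45.013°.

45°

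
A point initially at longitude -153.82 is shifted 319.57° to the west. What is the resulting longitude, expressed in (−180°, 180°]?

-113.39°

Start at -153.82°; shift −319.57° → -473.39°.
-473.39° lies outside (−180°, 180°]; add 360° → -113.39°.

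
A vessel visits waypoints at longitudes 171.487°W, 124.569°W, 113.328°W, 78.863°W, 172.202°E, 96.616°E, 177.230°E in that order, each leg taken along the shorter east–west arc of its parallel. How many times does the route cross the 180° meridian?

Leg 1: -171.487° → -124.569°, shortest Δλ = 46.918° (east) — does not cross 180°.
Leg 2: -124.569° → -113.328°, shortest Δλ = 11.241° (east) — does not cross 180°.
Leg 3: -113.328° → -78.863°, shortest Δλ = 34.465° (east) — does not cross 180°.
Leg 4: -78.863° → +172.202°, shortest Δλ = -108.935° (west) — crosses 180°.
Leg 5: +172.202° → +96.616°, shortest Δλ = -75.586° (west) — does not cross 180°.
Leg 6: +96.616° → +177.230°, shortest Δλ = 80.614° (east) — does not cross 180°.
Total crossings: 1.

1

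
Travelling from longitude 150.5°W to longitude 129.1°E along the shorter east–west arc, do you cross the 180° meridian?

Yes

Naïve |129.1 − -150.5| = 279.6° > 180°, so the shorter arc goes the other way round — across 180°.
Signed shortest Δλ = ((129.1 − -150.5 + 180) mod 360) − 180 = -80.4°.
Going west by 80.4° from -150.5° passes through 180° before reaching +129.1°.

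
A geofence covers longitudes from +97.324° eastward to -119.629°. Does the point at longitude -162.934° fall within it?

Band width going east from +97.324° to -119.629°: ((-119.629 − 97.324) mod 360) = 143.047°.
Offset of -162.934° east of the west edge: ((-162.934 − 97.324) mod 360) = 99.742°.
99.742° ≤ 143.047° ⇒ inside.

Yes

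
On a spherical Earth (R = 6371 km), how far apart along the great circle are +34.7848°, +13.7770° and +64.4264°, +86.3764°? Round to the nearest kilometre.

Δλ = 86.3764 − 13.7770 = 72.5994°.
Δφ = 64.4264 − 34.7848 = 29.6416°.
a = sin²(Δφ/2) + cos φ₁ · cos φ₂ · sin²(Δλ/2) = 0.189686.
c = 2·atan2(√a, √(1−a)) = 0.90125 rad → d = 6371·c ≈ 5741.88 km.

5742 km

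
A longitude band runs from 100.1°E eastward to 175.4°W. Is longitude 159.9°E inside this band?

Yes

Band width going east from +100.1° to -175.4°: ((-175.4 − 100.1) mod 360) = 84.5°.
Offset of +159.9° east of the west edge: ((159.9 − 100.1) mod 360) = 59.8°.
59.8° ≤ 84.5° ⇒ inside.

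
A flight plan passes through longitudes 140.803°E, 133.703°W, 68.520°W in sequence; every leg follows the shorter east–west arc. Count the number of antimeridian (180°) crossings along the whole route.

1

Leg 1: +140.803° → -133.703°, shortest Δλ = 85.494° (east) — crosses 180°.
Leg 2: -133.703° → -68.520°, shortest Δλ = 65.183° (east) — does not cross 180°.
Total crossings: 1.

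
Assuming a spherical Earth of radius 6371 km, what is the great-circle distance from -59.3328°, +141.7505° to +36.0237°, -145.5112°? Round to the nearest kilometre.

Δλ = -145.5112 − 141.7505 = -287.2617°; wrapped into (−180°, 180°]: 72.7383°.
Δφ = 36.0237 − -59.3328 = 95.3565°.
a = sin²(Δφ/2) + cos φ₁ · cos φ₂ · sin²(Δλ/2) = 0.691730.
c = 2·atan2(√a, √(1−a)) = 1.96434 rad → d = 6371·c ≈ 12514.78 km.

12515 km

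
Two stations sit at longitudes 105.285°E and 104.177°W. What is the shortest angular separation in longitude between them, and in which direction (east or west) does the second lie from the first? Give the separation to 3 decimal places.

150.538° east

Raw difference: -104.177 − 105.285 = -209.462°.
Normalise into (−180°, 180°]: -209.462° + 360° = 150.538°.
Positive ⇒ the second point lies to the east; separation 150.538°.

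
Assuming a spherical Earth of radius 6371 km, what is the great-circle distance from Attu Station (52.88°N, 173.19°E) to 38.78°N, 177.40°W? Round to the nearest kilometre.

1726 km

Δλ = -177.40 − 173.19 = -350.59°; wrapped into (−180°, 180°]: 9.41°.
Δφ = 38.78 − 52.88 = -14.10°.
a = sin²(Δφ/2) + cos φ₁ · cos φ₂ · sin²(Δλ/2) = 0.018229.
c = 2·atan2(√a, √(1−a)) = 0.27086 rad → d = 6371·c ≈ 1725.64 km.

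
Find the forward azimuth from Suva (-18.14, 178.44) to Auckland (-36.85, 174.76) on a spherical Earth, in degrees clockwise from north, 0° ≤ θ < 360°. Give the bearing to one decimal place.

189.1°

Δλ = 174.76 − 178.44 = -3.68°.
θ = atan2( sin Δλ · cos φ₂ , cos φ₁ · sin φ₂ − sin φ₁ · cos φ₂ · cos Δλ )
  = atan2(-0.05136, -0.32129) = -170.918° → normalised to [0°, 360°): 189.082°.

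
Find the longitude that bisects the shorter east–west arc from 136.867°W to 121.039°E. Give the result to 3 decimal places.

Signed shortest Δλ from -136.867° to +121.039° is -102.094°.
Midpoint longitude = -136.867° + (-102.094°)/2 = -136.867° − 51.047° = -187.914°.
Normalise into (−180°, 180°]: +172.086°.
(The naïve average (-136.867 + +121.039)/2 = -7.914° is on the wrong side of the globe.)

172.086°E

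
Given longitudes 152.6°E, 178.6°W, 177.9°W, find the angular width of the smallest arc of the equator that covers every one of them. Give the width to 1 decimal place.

29.5°

Sort the longitudes: -178.6°, -177.9°, +152.6°.
Eastward gaps between consecutive values (wrapping around): 0.7°, 330.5°, 28.8°.
Largest gap = 330.5° ⇒ minimal covering band is its complement: 360° − 330.5° = 29.5°.
Band runs from +152.6° eastward to -177.9°, crossing the antimeridian.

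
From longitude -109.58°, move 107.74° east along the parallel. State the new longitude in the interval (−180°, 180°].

-1.84°

Start at -109.58°; shift +107.74° → -1.84°.
-1.84° already lies in (−180°, 180°].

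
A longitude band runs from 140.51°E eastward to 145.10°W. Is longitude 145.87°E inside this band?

Yes

Band width going east from +140.51° to -145.10°: ((-145.10 − 140.51) mod 360) = 74.39°.
Offset of +145.87° east of the west edge: ((145.87 − 140.51) mod 360) = 5.36°.
5.36° ≤ 74.39° ⇒ inside.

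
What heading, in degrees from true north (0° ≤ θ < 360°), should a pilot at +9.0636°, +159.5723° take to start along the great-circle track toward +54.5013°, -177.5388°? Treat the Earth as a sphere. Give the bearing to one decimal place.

Δλ = -177.5388 − 159.5723 = -337.1111°; wrapped into (−180°, 180°]: 22.8889°.
θ = atan2( sin Δλ · cos φ₂ , cos φ₁ · sin φ₂ − sin φ₁ · cos φ₂ · cos Δλ )
  = atan2(0.22585, 0.71969) = 17.423° → normalised to [0°, 360°): 17.423°.

17.4°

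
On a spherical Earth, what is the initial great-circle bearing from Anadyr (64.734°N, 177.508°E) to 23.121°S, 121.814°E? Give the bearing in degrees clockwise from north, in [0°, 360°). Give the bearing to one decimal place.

230.0°

Δλ = 121.814 − 177.508 = -55.694°.
θ = atan2( sin Δλ · cos φ₂ , cos φ₁ · sin φ₂ − sin φ₁ · cos φ₂ · cos Δλ )
  = atan2(-0.75969, -0.63636) = -129.951° → normalised to [0°, 360°): 230.049°.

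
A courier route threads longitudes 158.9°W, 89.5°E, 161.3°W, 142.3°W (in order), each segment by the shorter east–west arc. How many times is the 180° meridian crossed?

Leg 1: -158.9° → +89.5°, shortest Δλ = -111.6° (west) — crosses 180°.
Leg 2: +89.5° → -161.3°, shortest Δλ = 109.2° (east) — crosses 180°.
Leg 3: -161.3° → -142.3°, shortest Δλ = 19.0° (east) — does not cross 180°.
Total crossings: 2.

2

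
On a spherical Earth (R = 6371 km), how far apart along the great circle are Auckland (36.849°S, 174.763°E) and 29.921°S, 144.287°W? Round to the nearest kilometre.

Δλ = -144.287 − 174.763 = -319.050°; wrapped into (−180°, 180°]: 40.950°.
Δφ = -29.921 − -36.849 = 6.928°.
a = sin²(Δφ/2) + cos φ₁ · cos φ₂ · sin²(Δλ/2) = 0.088514.
c = 2·atan2(√a, √(1−a)) = 0.60417 rad → d = 6371·c ≈ 3849.19 km.

3849 km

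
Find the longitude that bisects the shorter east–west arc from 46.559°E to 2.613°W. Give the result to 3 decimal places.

21.973°E

Signed shortest Δλ from +46.559° to -2.613° is -49.172°.
Midpoint longitude = +46.559° + (-49.172°)/2 = +46.559° − 24.586° = +21.973°.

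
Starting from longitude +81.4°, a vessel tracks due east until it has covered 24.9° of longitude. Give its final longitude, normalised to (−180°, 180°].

+106.3°

Start at +81.4°; shift +24.9° → +106.3°.
+106.3° already lies in (−180°, 180°].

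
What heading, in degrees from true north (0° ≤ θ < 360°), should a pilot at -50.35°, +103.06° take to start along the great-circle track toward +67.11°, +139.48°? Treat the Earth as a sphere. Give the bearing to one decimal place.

Δλ = 139.48 − 103.06 = 36.42°.
θ = atan2( sin Δλ · cos φ₂ , cos φ₁ · sin φ₂ − sin φ₁ · cos φ₂ · cos Δλ )
  = atan2(0.23093, 0.82884) = 15.569° → normalised to [0°, 360°): 15.569°.

15.6°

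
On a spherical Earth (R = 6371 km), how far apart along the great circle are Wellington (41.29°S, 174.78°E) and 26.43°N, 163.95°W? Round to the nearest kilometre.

Δλ = -163.95 − 174.78 = -338.73°; wrapped into (−180°, 180°]: 21.27°.
Δφ = 26.43 − -41.29 = 67.72°.
a = sin²(Δφ/2) + cos φ₁ · cos φ₂ · sin²(Δλ/2) = 0.333350.
c = 2·atan2(√a, √(1−a)) = 1.23099 rad → d = 6371·c ≈ 7842.67 km.

7843 km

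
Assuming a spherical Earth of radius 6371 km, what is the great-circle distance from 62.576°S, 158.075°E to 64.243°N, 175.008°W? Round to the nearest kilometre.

14276 km

Δλ = -175.008 − 158.075 = -333.083°; wrapped into (−180°, 180°]: 26.917°.
Δφ = 64.243 − -62.576 = 126.819°.
a = sin²(Δφ/2) + cos φ₁ · cos φ₂ · sin²(Δλ/2) = 0.810486.
c = 2·atan2(√a, √(1−a)) = 2.24078 rad → d = 6371·c ≈ 14276.00 km.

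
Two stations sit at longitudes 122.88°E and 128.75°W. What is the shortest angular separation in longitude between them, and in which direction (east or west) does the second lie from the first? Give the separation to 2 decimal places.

Raw difference: -128.75 − 122.88 = -251.63°.
Normalise into (−180°, 180°]: -251.63° + 360° = 108.37°.
Positive ⇒ the second point lies to the east; separation 108.37°.

108.37° east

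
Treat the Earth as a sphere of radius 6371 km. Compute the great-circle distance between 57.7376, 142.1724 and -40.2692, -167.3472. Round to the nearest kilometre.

11865 km

Δλ = -167.3472 − 142.1724 = -309.5196°; wrapped into (−180°, 180°]: 50.4804°.
Δφ = -40.2692 − 57.7376 = -98.0068°.
a = sin²(Δφ/2) + cos φ₁ · cos φ₂ · sin²(Δλ/2) = 0.643704.
c = 2·atan2(√a, √(1−a)) = 1.86231 rad → d = 6371·c ≈ 11864.81 km.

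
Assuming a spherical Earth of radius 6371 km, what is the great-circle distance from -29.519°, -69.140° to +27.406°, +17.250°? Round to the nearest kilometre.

11149 km

Δλ = 17.250 − -69.140 = 86.390°.
Δφ = 27.406 − -29.519 = 56.925°.
a = sin²(Δφ/2) + cos φ₁ · cos φ₂ · sin²(Δλ/2) = 0.589075.
c = 2·atan2(√a, √(1−a)) = 1.74990 rad → d = 6371·c ≈ 11148.63 km.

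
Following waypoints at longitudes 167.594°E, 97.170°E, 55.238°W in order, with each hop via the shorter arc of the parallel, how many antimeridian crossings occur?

Leg 1: +167.594° → +97.170°, shortest Δλ = -70.424° (west) — does not cross 180°.
Leg 2: +97.170° → -55.238°, shortest Δλ = -152.408° (west) — does not cross 180°.
Total crossings: 0.

0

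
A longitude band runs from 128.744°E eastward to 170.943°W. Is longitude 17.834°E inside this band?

Band width going east from +128.744° to -170.943°: ((-170.943 − 128.744) mod 360) = 60.313°.
Offset of +17.834° east of the west edge: ((17.834 − 128.744) mod 360) = 249.090°.
249.090° > 60.313° ⇒ outside.

No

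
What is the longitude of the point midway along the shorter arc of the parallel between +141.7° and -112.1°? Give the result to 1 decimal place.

Signed shortest Δλ from +141.7° to -112.1° is +106.2°.
Midpoint longitude = +141.7° + (+106.2°)/2 = +141.7° + 53.1° = +194.8°.
Normalise into (−180°, 180°]: -165.2°.
(The naïve average (+141.7 + -112.1)/2 = 14.8° is on the wrong side of the globe.)

-165.2°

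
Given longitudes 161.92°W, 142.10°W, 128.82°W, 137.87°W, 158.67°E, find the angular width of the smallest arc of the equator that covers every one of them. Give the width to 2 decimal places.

Sort the longitudes: -161.92°, -142.10°, -137.87°, -128.82°, +158.67°.
Eastward gaps between consecutive values (wrapping around): 19.82°, 4.23°, 9.05°, 287.49°, 39.41°.
Largest gap = 287.49° ⇒ minimal covering band is its complement: 360° − 287.49° = 72.51°.
Band runs from +158.67° eastward to -128.82°, crossing the antimeridian.

72.51°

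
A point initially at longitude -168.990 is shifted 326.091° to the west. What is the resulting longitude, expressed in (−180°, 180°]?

-135.081°

Start at -168.990°; shift −326.091° → -495.081°.
-495.081° lies outside (−180°, 180°]; add 360° → -135.081°.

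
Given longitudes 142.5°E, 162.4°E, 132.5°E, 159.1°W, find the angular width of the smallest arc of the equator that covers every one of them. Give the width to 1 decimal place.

Sort the longitudes: -159.1°, +132.5°, +142.5°, +162.4°.
Eastward gaps between consecutive values (wrapping around): 291.6°, 10.0°, 19.9°, 38.5°.
Largest gap = 291.6° ⇒ minimal covering band is its complement: 360° − 291.6° = 68.4°.
Band runs from +132.5° eastward to -159.1°, crossing the antimeridian.

68.4°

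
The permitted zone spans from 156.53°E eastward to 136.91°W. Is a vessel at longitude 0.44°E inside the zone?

Band width going east from +156.53° to -136.91°: ((-136.91 − 156.53) mod 360) = 66.56°.
Offset of +0.44° east of the west edge: ((0.44 − 156.53) mod 360) = 203.91°.
203.91° > 66.56° ⇒ outside.

No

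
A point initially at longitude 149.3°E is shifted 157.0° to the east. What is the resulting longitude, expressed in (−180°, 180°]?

Start at +149.3°; shift +157.0° → +306.3°.
+306.3° lies outside (−180°, 180°]; subtract 360° → -53.7°.

53.7°W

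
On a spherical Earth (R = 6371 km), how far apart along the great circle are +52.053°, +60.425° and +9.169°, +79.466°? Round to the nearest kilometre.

Δλ = 79.466 − 60.425 = 19.041°.
Δφ = 9.169 − 52.053 = -42.884°.
a = sin²(Δφ/2) + cos φ₁ · cos φ₂ · sin²(Δλ/2) = 0.150241.
c = 2·atan2(√a, √(1−a)) = 0.79607 rad → d = 6371·c ≈ 5071.79 km.

5072 km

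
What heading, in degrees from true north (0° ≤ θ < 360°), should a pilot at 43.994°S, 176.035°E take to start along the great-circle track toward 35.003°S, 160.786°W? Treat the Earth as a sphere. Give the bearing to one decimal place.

71.1°

Δλ = -160.786 − 176.035 = -336.821°; wrapped into (−180°, 180°]: 23.179°.
θ = atan2( sin Δλ · cos φ₂ , cos φ₁ · sin φ₂ − sin φ₁ · cos φ₂ · cos Δλ )
  = atan2(0.32241, 0.11035) = 71.105° → normalised to [0°, 360°): 71.105°.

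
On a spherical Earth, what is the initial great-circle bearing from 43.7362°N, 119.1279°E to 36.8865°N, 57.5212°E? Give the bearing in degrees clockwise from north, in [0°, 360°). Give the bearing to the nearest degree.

Δλ = 57.5212 − 119.1279 = -61.6067°.
θ = atan2( sin Δλ · cos φ₂ , cos φ₁ · sin φ₂ − sin φ₁ · cos φ₂ · cos Δλ )
  = atan2(-0.70361, 0.17075) = -76.360° → normalised to [0°, 360°): 283.640°.

284°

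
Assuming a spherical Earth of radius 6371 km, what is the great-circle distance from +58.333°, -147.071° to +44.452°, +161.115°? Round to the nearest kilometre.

Δλ = 161.115 − -147.071 = 308.186°; wrapped into (−180°, 180°]: -51.814°.
Δφ = 44.452 − 58.333 = -13.881°.
a = sin²(Δφ/2) + cos φ₁ · cos φ₂ · sin²(Δλ/2) = 0.086139.
c = 2·atan2(√a, √(1−a)) = 0.59576 rad → d = 6371·c ≈ 3795.59 km.

3796 km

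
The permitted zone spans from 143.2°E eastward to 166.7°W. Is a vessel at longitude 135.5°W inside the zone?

Band width going east from +143.2° to -166.7°: ((-166.7 − 143.2) mod 360) = 50.1°.
Offset of -135.5° east of the west edge: ((-135.5 − 143.2) mod 360) = 81.3°.
81.3° > 50.1° ⇒ outside.

No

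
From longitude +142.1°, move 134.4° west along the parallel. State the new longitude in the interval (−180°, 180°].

Start at +142.1°; shift −134.4° → +7.7°.
+7.7° already lies in (−180°, 180°].

+7.7°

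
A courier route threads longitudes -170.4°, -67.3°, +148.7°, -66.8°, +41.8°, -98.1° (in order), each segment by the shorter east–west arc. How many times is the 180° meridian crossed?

2

Leg 1: -170.4° → -67.3°, shortest Δλ = 103.1° (east) — does not cross 180°.
Leg 2: -67.3° → +148.7°, shortest Δλ = -144.0° (west) — crosses 180°.
Leg 3: +148.7° → -66.8°, shortest Δλ = 144.5° (east) — crosses 180°.
Leg 4: -66.8° → +41.8°, shortest Δλ = 108.6° (east) — does not cross 180°.
Leg 5: +41.8° → -98.1°, shortest Δλ = -139.9° (west) — does not cross 180°.
Total crossings: 2.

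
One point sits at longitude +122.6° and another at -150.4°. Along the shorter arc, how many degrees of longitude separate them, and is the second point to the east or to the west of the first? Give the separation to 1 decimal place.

87.0° east

Raw difference: -150.4 − 122.6 = -273.0°.
Normalise into (−180°, 180°]: -273.0° + 360° = 87.0°.
Positive ⇒ the second point lies to the east; separation 87.0°.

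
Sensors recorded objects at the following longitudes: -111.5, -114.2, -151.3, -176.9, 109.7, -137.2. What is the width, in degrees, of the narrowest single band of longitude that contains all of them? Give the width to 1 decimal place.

138.8°

Sort the longitudes: -176.9°, -151.3°, -137.2°, -114.2°, -111.5°, +109.7°.
Eastward gaps between consecutive values (wrapping around): 25.6°, 14.1°, 23.0°, 2.7°, 221.2°, 73.4°.
Largest gap = 221.2° ⇒ minimal covering band is its complement: 360° − 221.2° = 138.8°.
Band runs from +109.7° eastward to -111.5°, crossing the antimeridian.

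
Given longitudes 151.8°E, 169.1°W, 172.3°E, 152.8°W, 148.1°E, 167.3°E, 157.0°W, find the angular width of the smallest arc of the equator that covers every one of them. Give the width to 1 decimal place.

59.1°

Sort the longitudes: -169.1°, -157.0°, -152.8°, +148.1°, +151.8°, +167.3°, +172.3°.
Eastward gaps between consecutive values (wrapping around): 12.1°, 4.2°, 300.9°, 3.7°, 15.5°, 5.0°, 18.6°.
Largest gap = 300.9° ⇒ minimal covering band is its complement: 360° − 300.9° = 59.1°.
Band runs from +148.1° eastward to -152.8°, crossing the antimeridian.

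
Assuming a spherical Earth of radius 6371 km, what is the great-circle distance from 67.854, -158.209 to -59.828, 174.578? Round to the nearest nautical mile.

Δλ = 174.578 − -158.209 = 332.787°; wrapped into (−180°, 180°]: -27.213°.
Δφ = -59.828 − 67.854 = -127.682°.
a = sin²(Δφ/2) + cos φ₁ · cos φ₂ · sin²(Δλ/2) = 0.816125.
c = 2·atan2(√a, √(1−a)) = 2.25525 rad → d = 6371·c ≈ 14368.20 km ≈ 7758.21 nmi.

7758 nmi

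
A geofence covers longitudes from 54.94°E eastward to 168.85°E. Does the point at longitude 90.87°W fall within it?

Band width going east from +54.94° to +168.85°: ((168.85 − 54.94) mod 360) = 113.91°.
Offset of -90.87° east of the west edge: ((-90.87 − 54.94) mod 360) = 214.19°.
214.19° > 113.91° ⇒ outside.

No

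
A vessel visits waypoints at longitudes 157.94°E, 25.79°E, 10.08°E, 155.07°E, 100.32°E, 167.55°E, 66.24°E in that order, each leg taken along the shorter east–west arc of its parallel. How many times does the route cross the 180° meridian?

0

Leg 1: +157.94° → +25.79°, shortest Δλ = -132.15° (west) — does not cross 180°.
Leg 2: +25.79° → +10.08°, shortest Δλ = -15.71° (west) — does not cross 180°.
Leg 3: +10.08° → +155.07°, shortest Δλ = 144.99° (east) — does not cross 180°.
Leg 4: +155.07° → +100.32°, shortest Δλ = -54.75° (west) — does not cross 180°.
Leg 5: +100.32° → +167.55°, shortest Δλ = 67.23° (east) — does not cross 180°.
Leg 6: +167.55° → +66.24°, shortest Δλ = -101.31° (west) — does not cross 180°.
Total crossings: 0.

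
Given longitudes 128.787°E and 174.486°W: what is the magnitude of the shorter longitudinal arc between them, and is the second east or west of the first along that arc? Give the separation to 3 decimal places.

56.727° east

Raw difference: -174.486 − 128.787 = -303.273°.
Normalise into (−180°, 180°]: -303.273° + 360° = 56.727°.
Positive ⇒ the second point lies to the east; separation 56.727°.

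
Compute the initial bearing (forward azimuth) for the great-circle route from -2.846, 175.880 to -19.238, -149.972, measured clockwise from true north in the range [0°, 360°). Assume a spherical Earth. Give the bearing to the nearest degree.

Δλ = -149.972 − 175.880 = -325.852°; wrapped into (−180°, 180°]: 34.148°.
θ = atan2( sin Δλ · cos φ₂ , cos φ₁ · sin φ₂ − sin φ₁ · cos φ₂ · cos Δλ )
  = atan2(0.52999, -0.29029) = 118.711° → normalised to [0°, 360°): 118.711°.

119°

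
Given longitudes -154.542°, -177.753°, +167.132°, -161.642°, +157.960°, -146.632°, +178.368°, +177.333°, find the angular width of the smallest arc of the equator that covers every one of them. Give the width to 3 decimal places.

55.408°

Sort the longitudes: -177.753°, -161.642°, -154.542°, -146.632°, +157.960°, +167.132°, +177.333°, +178.368°.
Eastward gaps between consecutive values (wrapping around): 16.111°, 7.100°, 7.910°, 304.592°, 9.172°, 10.201°, 1.035°, 3.879°.
Largest gap = 304.592° ⇒ minimal covering band is its complement: 360° − 304.592° = 55.408°.
Band runs from +157.960° eastward to -146.632°, crossing the antimeridian.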